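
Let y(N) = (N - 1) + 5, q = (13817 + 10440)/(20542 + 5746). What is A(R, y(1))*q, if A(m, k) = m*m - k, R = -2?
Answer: -24257/26288 ≈ -0.92274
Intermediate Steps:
q = 24257/26288 ≈ 0.92274
y(N) = 4 + N (y(N) = (-1 + N) + 5 = 4 + N)
A(m, k) = m² - k
A(R, y(1))*q = ((-2)² - (4 + 1))*(24257/26288) = (4 - 1*5)*(24257/26288) = (4 - 5)*(24257/26288) = -1*24257/26288 = -24257/26288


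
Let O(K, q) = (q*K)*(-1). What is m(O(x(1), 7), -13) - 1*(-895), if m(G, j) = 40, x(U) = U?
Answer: 935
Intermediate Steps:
O(K, q) = -K*q (O(K, q) = (K*q)*(-1) = -K*q)
m(O(x(1), 7), -13) - 1*(-895) = 40 - 1*(-895) = 40 + 895 = 935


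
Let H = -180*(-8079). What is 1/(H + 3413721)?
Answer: 1/4867941 ≈ 2.0543e-7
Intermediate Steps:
H = 1454220
1/(H + 3413721) = 1/(1454220 + 3413721) = 1/4867941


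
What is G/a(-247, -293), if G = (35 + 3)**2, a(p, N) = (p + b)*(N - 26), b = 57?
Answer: 38/1595 ≈ 0.023824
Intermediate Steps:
a(p, N) = (-26 + N)*(57 + p) (a(p, N) = (p + 57)*(N - 26) = (57 + p)*(-26 + N) = (-26 + N)*(57 + p))
G = 1444 (G = 38**2 = 1444)
G/a(-247, -293) = 1444/(-1482 - 26*(-247) + 57*(-293) - 293*(-247)) = 1444/(-1482 + 6422 - 16701 + 72371) = 1444/60610 = 1444*(1/60610) = 38/1595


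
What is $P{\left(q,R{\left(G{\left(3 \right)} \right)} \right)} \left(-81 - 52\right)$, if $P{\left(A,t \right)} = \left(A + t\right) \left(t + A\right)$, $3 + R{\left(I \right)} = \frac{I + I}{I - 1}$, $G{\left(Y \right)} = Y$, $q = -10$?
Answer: $-13300$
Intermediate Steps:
$R{\left(I \right)} = -3 + \frac{2 I}{-1 + I}$ ($R{\left(I \right)} = -3 + \frac{I + I}{I - 1} = -3 + \frac{2 I}{-1 + I}$)
$P{\left(A,t \right)} = \left(A + t\right)^{2}$ ($P{\left(A,t \right)} = \left(A + t\right) \left(A + t\right) = \left(A + t\right)^{2}$)
$P{\left(q,R{\left(G{\left(3 \right)} \right)} \right)} \left(-81 - 52\right) = \left(-10 + \frac{3 - 3}{-1 + 3}\right)^{2} \left(-81 - 52\right) = \left(-10 + \frac{3 - 3}{2}\right)^{2} \left(-133\right) = \left(-10 + \frac{1}{2} \cdot 0\right)^{2} \left(-133\right) = \left(-10 + 0\right)^{2} \left(-133\right) = \left(-10\right)^{2} \left(-133\right) = 100 \left(-133\right) = -13300$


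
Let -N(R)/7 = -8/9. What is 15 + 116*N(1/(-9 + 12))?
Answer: 6631/9 ≈ 736.78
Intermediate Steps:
N(R) = 56/9 (N(R) = -(-56)/9 = -7*(-8/9) = 56/9)
15 + 116*N(1/(-9 + 12)) = 15 + 116*(56/9) = 15 + 6496/9 = 6631/9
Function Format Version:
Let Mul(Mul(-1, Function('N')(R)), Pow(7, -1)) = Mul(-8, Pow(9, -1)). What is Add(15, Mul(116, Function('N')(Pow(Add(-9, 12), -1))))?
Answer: Rational(6631, 9) ≈ 736.78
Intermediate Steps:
Function('N')(R) = Rational(56, 9) (Function('N')(R) = Mul(-7, Mul(-8, Pow(9, -1))) = Mul(-7, Mul(-8, Rational(1, 9))) = Mul(-7, Rational(-8, 9)) = Rational(56, 9))
Add(15, Mul(116, Function('N')(Pow(Add(-9, 12), -1)))) = Add(15, Mul(116, Rational(56, 9))) = Add(15, Rational(6496, 9)) = Rational(6631, 9)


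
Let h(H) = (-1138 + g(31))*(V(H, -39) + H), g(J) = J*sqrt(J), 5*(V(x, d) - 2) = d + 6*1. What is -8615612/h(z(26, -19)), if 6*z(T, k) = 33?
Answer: 98045664560/11387277 + 2670839720*sqrt(31)/11387277 ≈ 9916.0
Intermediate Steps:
V(x, d) = 16/5 + d/5 (V(x, d) = 2 + (d + 6*1)/5 = 2 + (d + 6)/5 = 2 + (6 + d)/5 = 2 + (6/5 + d/5) = 16/5 + d/5)
g(J) = J**(3/2)
z(T, k) = 11/2 (z(T, k) = (1/6)*33 = 11/2)
h(H) = (-1138 + 31*sqrt(31))*(-23/5 + H) (h(H) = (-1138 + 31**(3/2))*((16/5 + (1/5)*(-39)) + H) = (-1138 + 31*sqrt(31))*((16/5 - 39/5) + H) = (-1138 + 31*sqrt(31))*(-23/5 + H))
-8615612/h(z(26, -19)) = -8615612/(26174/5 - 1138*11/2 - 713*sqrt(31)/5 + 31*(11/2)*sqrt(31)) = -8615612/(26174/5 - 6259 - 713*sqrt(31)/5 + 341*sqrt(31)/2) = -8615612/(-5121/5 + 279*sqrt(31)/10)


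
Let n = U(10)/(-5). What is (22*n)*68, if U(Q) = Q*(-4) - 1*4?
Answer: 65824/5 ≈ 13165.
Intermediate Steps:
U(Q) = -4 - 4*Q (U(Q) = -4*Q - 4 = -4 - 4*Q)
n = 44/5 (n = (-4 - 4*10)/(-5) = (-4 - 40)*(-⅕) = -44*(-⅕) = 44/5 ≈ 8.8000)
(22*n)*68 = (22*(44/5))*68 = (968/5)*68 = 65824/5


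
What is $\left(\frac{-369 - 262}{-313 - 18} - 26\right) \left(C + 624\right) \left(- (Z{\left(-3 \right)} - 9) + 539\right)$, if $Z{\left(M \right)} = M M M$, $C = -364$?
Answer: $- \frac{1192262500}{331} \approx -3.602 \cdot 10^{6}$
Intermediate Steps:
$Z{\left(M \right)} = M^{3}$ ($Z{\left(M \right)} = M^{2} M = M^{3}$)
$\left(\frac{-369 - 262}{-313 - 18} - 26\right) \left(C + 624\right) \left(- (Z{\left(-3 \right)} - 9) + 539\right) = \left(\frac{-369 - 262}{-313 - 18} - 26\right) \left(-364 + 624\right) \left(- (\left(-3\right)^{3} - 9) + 539\right) = \left(- \frac{631}{-331} - 26\right) 260 \left(- (-27 - 9) + 539\right) = \left(\left(-631\right) \left(- \frac{1}{331}\right) - 26\right) 260 \left(\left(-1\right) \left(-36\right) + 539\right) = \left(\frac{631}{331} - 26\right) 260 \left(36 + 539\right) = \left(- \frac{7975}{331}\right) 260 \cdot 575 = \left(- \frac{2073500}{331}\right) 575 = - \frac{1192262500}{331}$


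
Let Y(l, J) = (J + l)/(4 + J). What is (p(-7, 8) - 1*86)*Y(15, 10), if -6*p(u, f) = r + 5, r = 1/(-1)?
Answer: -3250/21 ≈ -154.76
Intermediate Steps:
r = -1
p(u, f) = -⅔ (p(u, f) = -(-1 + 5)/6 = -⅙*4 = -⅔)
Y(l, J) = (J + l)/(4 + J)
(p(-7, 8) - 1*86)*Y(15, 10) = (-⅔ - 1*86)*((10 + 15)/(4 + 10)) = (-⅔ - 86)*(25/14) = -130*25/21 = -260/3*25/14 = -3250/21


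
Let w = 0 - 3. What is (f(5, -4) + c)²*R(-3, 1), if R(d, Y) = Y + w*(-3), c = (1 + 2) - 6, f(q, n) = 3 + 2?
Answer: 40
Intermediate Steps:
w = -3
f(q, n) = 5
c = -3 (c = 3 - 6 = -3)
R(d, Y) = 9 + Y (R(d, Y) = Y - 3*(-3) = Y + 9 = 9 + Y)
(f(5, -4) + c)²*R(-3, 1) = (5 - 3)²*(9 + 1) = 2²*10 = 4*10 = 40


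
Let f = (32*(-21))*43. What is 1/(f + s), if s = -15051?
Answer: -1/43947 ≈ -2.2755e-5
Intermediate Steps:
f = -28896 (f = -672*43 = -28896)
1/(f + s) = 1/(-28896 - 15051) = 1/(-43947) = -1/43947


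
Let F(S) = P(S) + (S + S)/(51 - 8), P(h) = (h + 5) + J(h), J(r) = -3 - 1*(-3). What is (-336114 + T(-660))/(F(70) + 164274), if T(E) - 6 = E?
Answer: -14481024/7067147 ≈ -2.0491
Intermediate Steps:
J(r) = 0 (J(r) = -3 + 3 = 0)
P(h) = 5 + h (P(h) = (h + 5) + 0 = (5 + h) + 0 = 5 + h)
T(E) = 6 + E
F(S) = 5 + 45*S/43 (F(S) = (5 + S) + (S + S)/(51 - 8) = (5 + S) + (2*S)/43 = (5 + S) + (2*S)*(1/43) = (5 + S) + 2*S/43 = 5 + 45*S/43)
(-336114 + T(-660))/(F(70) + 164274) = (-336114 + (6 - 660))/((5 + (45/43)*70) + 164274) = (-336114 - 654)/((5 + 3150/43) + 164274) = -336768/(3365/43 + 164274) = -336768/7067147/43 = -336768*43/7067147 = -14481024/7067147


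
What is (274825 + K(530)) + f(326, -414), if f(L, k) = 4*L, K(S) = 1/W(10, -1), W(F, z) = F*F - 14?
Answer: 23747095/86 ≈ 2.7613e+5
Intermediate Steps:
W(F, z) = -14 + F**2 (W(F, z) = F**2 - 14 = -14 + F**2)
K(S) = 1/86 (K(S) = 1/(-14 + 10**2) = 1/(-14 + 100) = 1/86)
(274825 + K(530)) + f(326, -414) = (274825 + 1/86) + 4*326 = 23634951/86 + 1304 = 23747095/86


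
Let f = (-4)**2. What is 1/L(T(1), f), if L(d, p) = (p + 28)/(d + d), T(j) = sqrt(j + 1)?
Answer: sqrt(2)/22 ≈ 0.064282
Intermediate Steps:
f = 16
T(j) = sqrt(1 + j)
L(d, p) = (28 + p)/(2*d) (L(d, p) = (28 + p)/((2*d)) = (28 + p)*(1/(2*d)) = (28 + p)/(2*d))
1/L(T(1), f) = 1/((28 + 16)/(2*(sqrt(1 + 1)))) = 1/((1/2)*44/sqrt(2)) = 1/((1/2)*(sqrt(2)/2)*44) = 1/(11*sqrt(2)) = sqrt(2)/22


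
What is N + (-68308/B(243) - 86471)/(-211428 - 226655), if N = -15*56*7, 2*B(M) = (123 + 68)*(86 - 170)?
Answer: -10331700567413/1757150913 ≈ -5879.8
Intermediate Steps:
B(M) = -8022 (B(M) = ((123 + 68)*(86 - 170))/2 = (191*(-84))/2 = (½)*(-16044) = -8022)
N = -5880 (N = -840*7 = -5880)
N + (-68308/B(243) - 86471)/(-211428 - 226655) = -5880 + (-68308/(-8022) - 86471)/(-211428 - 226655) = -5880 + (-68308*(-1/8022) - 86471)/(-438083) = -5880 + (34154/4011 - 86471)*(-1/438083) = -5880 - 346801027/4011*(-1/438083) = -5880 + 346801027/1757150913 = -10331700567413/1757150913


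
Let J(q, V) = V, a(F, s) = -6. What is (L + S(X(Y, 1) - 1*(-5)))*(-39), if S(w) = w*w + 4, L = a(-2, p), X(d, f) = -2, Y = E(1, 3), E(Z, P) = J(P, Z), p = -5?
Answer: -273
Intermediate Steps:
E(Z, P) = Z
Y = 1
L = -6
S(w) = 4 + w² (S(w) = w² + 4 = 4 + w²)
(L + S(X(Y, 1) - 1*(-5)))*(-39) = (-6 + (4 + (-2 - 1*(-5))²))*(-39) = (-6 + (4 + (-2 + 5)²))*(-39) = (-6 + (4 + 3²))*(-39) = (-6 + (4 + 9))*(-39) = (-6 + 13)*(-39) = 7*(-39) = -273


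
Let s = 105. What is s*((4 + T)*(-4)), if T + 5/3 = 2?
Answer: -1820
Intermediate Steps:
T = ⅓ (T = -5/3 + 2 = ⅓ ≈ 0.33333)
s*((4 + T)*(-4)) = 105*((4 + ⅓)*(-4)) = 105*((13/3)*(-4)) = 105*(-52/3) = -1820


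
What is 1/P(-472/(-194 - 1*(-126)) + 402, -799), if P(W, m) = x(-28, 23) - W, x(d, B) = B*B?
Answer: 17/2041 ≈ 0.0083292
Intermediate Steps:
x(d, B) = B**2
P(W, m) = 529 - W (P(W, m) = 23**2 - W = 529 - W)
1/P(-472/(-194 - 1*(-126)) + 402, -799) = 1/(529 - (-472/(-194 - 1*(-126)) + 402)) = 1/(529 - (-472/(-194 + 126) + 402)) = 1/(529 - (-472/(-68) + 402)) = 1/(529 - (-472*(-1/68) + 402)) = 1/(529 - (118/17 + 402)) = 1/(529 - 1*6952/17) = 1/(529 - 6952/17) = 1/(2041/17) = 17/2041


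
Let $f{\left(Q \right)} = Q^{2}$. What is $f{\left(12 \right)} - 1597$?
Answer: $-1453$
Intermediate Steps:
$f{\left(12 \right)} - 1597 = 12^{2} - 1597 = 144 - 1597 = -1453$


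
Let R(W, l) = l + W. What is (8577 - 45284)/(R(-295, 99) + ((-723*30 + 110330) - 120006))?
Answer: 36707/31562 ≈ 1.1630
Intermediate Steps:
R(W, l) = W + l
(8577 - 45284)/(R(-295, 99) + ((-723*30 + 110330) - 120006)) = (8577 - 45284)/((-295 + 99) + ((-723*30 + 110330) - 120006)) = -36707/(-196 + ((-21690 + 110330) - 120006)) = -36707/(-196 + (88640 - 120006)) = -36707/(-196 - 31366) = -36707/(-31562) = -36707*(-1/31562) = 36707/31562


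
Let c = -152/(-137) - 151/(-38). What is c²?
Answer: 700290369/27102436 ≈ 25.839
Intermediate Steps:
c = 26463/5206 (c = -152*(-1/137) - 151*(-1/38) = 152/137 + 151/38 = 26463/5206 ≈ 5.0832)
c² = (26463/5206)² = 700290369/27102436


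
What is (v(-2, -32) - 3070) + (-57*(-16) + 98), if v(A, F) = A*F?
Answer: -1996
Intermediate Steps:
(v(-2, -32) - 3070) + (-57*(-16) + 98) = (-2*(-32) - 3070) + (-57*(-16) + 98) = (64 - 3070) + (912 + 98) = -3006 + 1010 = -1996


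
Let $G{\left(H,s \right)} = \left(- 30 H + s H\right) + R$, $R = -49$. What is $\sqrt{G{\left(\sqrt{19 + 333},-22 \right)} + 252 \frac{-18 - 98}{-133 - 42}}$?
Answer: $\frac{\sqrt{2951 - 5200 \sqrt{22}}}{5} \approx 29.284 i$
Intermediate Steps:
$G{\left(H,s \right)} = -49 - 30 H + H s$ ($G{\left(H,s \right)} = \left(- 30 H + s H\right) - 49 = \left(- 30 H + H s\right) - 49 = -49 - 30 H + H s$)
$\sqrt{G{\left(\sqrt{19 + 333},-22 \right)} + 252 \frac{-18 - 98}{-133 - 42}} = \sqrt{\left(-49 - 30 \sqrt{19 + 333} + \sqrt{19 + 333} \left(-22\right)\right) + 252 \frac{-18 - 98}{-133 - 42}} = \sqrt{\left(-49 - 30 \sqrt{352} + \sqrt{352} \left(-22\right)\right) + 252 \left(- \frac{116}{-175}\right)} = \sqrt{\left(-49 - 30 \cdot 4 \sqrt{22} + 4 \sqrt{22} \left(-22\right)\right) + 252 \left(\left(-116\right) \left(- \frac{1}{175}\right)\right)} = \sqrt{\left(-49 - 120 \sqrt{22} - 88 \sqrt{22}\right) + 252 \cdot \frac{116}{175}} = \sqrt{\left(-49 - 208 \sqrt{22}\right) + \frac{4176}{25}} = \sqrt{\frac{2951}{25} - 208 \sqrt{22}}$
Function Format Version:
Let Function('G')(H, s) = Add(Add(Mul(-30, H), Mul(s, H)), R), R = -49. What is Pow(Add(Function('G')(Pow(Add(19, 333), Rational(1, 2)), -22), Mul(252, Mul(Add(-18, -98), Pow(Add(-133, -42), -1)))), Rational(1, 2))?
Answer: Mul(Rational(1, 5), Pow(Add(2951, Mul(-5200, Pow(22, Rational(1, 2)))), Rational(1, 2))) ≈ Mul(29.284, I)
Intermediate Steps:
Function('G')(H, s) = Add(-49, Mul(-30, H), Mul(H, s)) (Function('G')(H, s) = Add(Add(Mul(-30, H), Mul(s, H)), -49) = Add(Add(Mul(-30, H), Mul(H, s)), -49) = Add(-49, Mul(-30, H), Mul(H, s)))
Pow(Add(Function('G')(Pow(Add(19, 333), Rational(1, 2)), -22), Mul(252, Mul(Add(-18, -98), Pow(Add(-133, -42), -1)))), Rational(1, 2)) = Pow(Add(Add(-49, Mul(-30, Pow(Add(19, 333), Rational(1, 2))), Mul(Pow(Add(19, 333), Rational(1, 2)), -22)), Mul(252, Mul(Add(-18, -98), Pow(Add(-133, -42), -1)))), Rational(1, 2)) = Pow(Add(Add(-49, Mul(-30, Pow(352, Rational(1, 2))), Mul(Pow(352, Rational(1, 2)), -22)), Mul(252, Mul(-116, Pow(-175, -1)))), Rational(1, 2)) = Pow(Add(Add(-49, Mul(-30, Mul(4, Pow(22, Rational(1, 2)))), Mul(Mul(4, Pow(22, Rational(1, 2))), -22)), Mul(252, Mul(-116, Rational(-1, 175)))), Rational(1, 2)) = Pow(Add(Add(-49, Mul(-120, Pow(22, Rational(1, 2))), Mul(-88, Pow(22, Rational(1, 2)))), Mul(252, Rational(116, 175))), Rational(1, 2)) = Pow(Add(Add(-49, Mul(-208, Pow(22, Rational(1, 2)))), Rational(4176, 25)), Rational(1, 2)) = Pow(Add(Rational(2951, 25), Mul(-208, Pow(22, Rational(1, 2)))), Rational(1, 2))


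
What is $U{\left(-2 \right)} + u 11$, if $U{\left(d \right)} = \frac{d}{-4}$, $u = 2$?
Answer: $\frac{45}{2} \approx 22.5$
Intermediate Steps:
$U{\left(d \right)} = - \frac{d}{4}$ ($U{\left(d \right)} = d \left(- \frac{1}{4}\right) = - \frac{d}{4}$)
$U{\left(-2 \right)} + u 11 = \left(- \frac{1}{4}\right) \left(-2\right) + 2 \cdot 11 = \frac{1}{2} + 22 = \frac{45}{2}$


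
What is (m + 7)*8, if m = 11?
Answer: 144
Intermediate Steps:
(m + 7)*8 = (11 + 7)*8 = 18*8 = 144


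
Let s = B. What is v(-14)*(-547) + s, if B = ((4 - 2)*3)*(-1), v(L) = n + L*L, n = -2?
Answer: -106124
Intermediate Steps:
v(L) = -2 + L**2 (v(L) = -2 + L*L = -2 + L**2)
B = -6 (B = (2*3)*(-1) = 6*(-1) = -6)
s = -6
v(-14)*(-547) + s = (-2 + (-14)**2)*(-547) - 6 = (-2 + 196)*(-547) - 6 = 194*(-547) - 6 = -106118 - 6 = -106124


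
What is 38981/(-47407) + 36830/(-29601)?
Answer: -2899876391/1403294607 ≈ -2.0665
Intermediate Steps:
38981/(-47407) + 36830/(-29601) = 38981*(-1/47407) + 36830*(-1/29601) = -38981/47407 - 36830/29601 = -2899876391/1403294607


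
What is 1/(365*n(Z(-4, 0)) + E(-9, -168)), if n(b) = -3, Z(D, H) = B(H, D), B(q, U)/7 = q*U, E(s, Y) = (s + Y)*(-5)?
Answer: -1/210 ≈ -0.0047619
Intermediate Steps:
E(s, Y) = -5*Y - 5*s (E(s, Y) = (Y + s)*(-5) = -5*Y - 5*s)
B(q, U) = 7*U*q (B(q, U) = 7*(q*U) = 7*(U*q) = 7*U*q)
Z(D, H) = 7*D*H
1/(365*n(Z(-4, 0)) + E(-9, -168)) = 1/(365*(-3) + (-5*(-168) - 5*(-9))) = 1/(-1095 + (840 + 45)) = 1/(-1095 + 885) = 1/(-210) = -1/210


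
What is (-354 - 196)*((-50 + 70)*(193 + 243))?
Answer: -4796000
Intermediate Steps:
(-354 - 196)*((-50 + 70)*(193 + 243)) = -11000*436 = -550*8720 = -4796000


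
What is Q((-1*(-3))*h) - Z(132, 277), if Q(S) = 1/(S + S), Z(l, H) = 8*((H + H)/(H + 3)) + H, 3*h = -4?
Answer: -82027/280 ≈ -292.95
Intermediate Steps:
h = -4/3 (h = (⅓)*(-4) = -4/3 ≈ -1.3333)
Z(l, H) = H + 16*H/(3 + H) (Z(l, H) = 8*((2*H)/(3 + H)) + H = 8*(2*H/(3 + H)) + H = 16*H/(3 + H) + H = H + 16*H/(3 + H))
Q(S) = 1/(2*S)
Q((-1*(-3))*h) - Z(132, 277) = 1/(2*((-1*(-3)*(-4/3)))) - 277*(19 + 277)/(3 + 277) = 1/(2*((3*(-4/3)))) - 277*296/280 = (½)/(-4) - 277*296/280 = (½)*(-¼) - 1*10249/35 = -⅛ - 10249/35 = -82027/280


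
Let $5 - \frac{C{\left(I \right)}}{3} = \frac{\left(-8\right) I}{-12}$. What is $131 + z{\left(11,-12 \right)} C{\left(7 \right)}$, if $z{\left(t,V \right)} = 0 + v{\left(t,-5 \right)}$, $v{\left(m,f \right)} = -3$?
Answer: $128$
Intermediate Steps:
$z{\left(t,V \right)} = -3$ ($z{\left(t,V \right)} = 0 - 3 = -3$)
$C{\left(I \right)} = 15 - 2 I$ ($C{\left(I \right)} = 15 - 3 \frac{\left(-8\right) I}{-12} = 15 - 3 - 8 I \left(- \frac{1}{12}\right) = 15 - 3 \frac{2 I}{3} = 15 - 2 I$)
$131 + z{\left(11,-12 \right)} C{\left(7 \right)} = 131 - 3 \left(15 - 14\right) = 131 - 3 = 128$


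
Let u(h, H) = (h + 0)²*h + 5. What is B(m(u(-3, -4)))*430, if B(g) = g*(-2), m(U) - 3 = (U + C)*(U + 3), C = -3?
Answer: -411080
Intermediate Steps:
u(h, H) = 5 + h³ (u(h, H) = h²*h + 5 = h³ + 5 = 5 + h³)
m(U) = 3 + (-3 + U)*(3 + U) (m(U) = 3 + (U - 3)*(U + 3) = 3 + (-3 + U)*(3 + U))
B(g) = -2*g
B(m(u(-3, -4)))*430 = -2*(-6 + (5 + (-3)³)²)*430 = -2*(-6 + (5 - 27)²)*430 = -2*(-6 + (-22)²)*430 = -2*(-6 + 484)*430 = -2*478*430 = -956*430 = -411080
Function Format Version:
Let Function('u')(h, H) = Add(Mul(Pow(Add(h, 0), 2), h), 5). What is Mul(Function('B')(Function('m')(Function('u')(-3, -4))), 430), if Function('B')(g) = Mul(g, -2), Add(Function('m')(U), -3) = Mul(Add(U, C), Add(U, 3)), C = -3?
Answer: -411080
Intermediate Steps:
Function('u')(h, H) = Add(5, Pow(h, 3)) (Function('u')(h, H) = Add(Mul(Pow(h, 2), h), 5) = Add(Pow(h, 3), 5) = Add(5, Pow(h, 3)))
Function('m')(U) = Add(3, Mul(Add(-3, U), Add(3, U))) (Function('m')(U) = Add(3, Mul(Add(U, -3), Add(U, 3))) = Add(3, Mul(Add(-3, U), Add(3, U))))
Function('B')(g) = Mul(-2, g)
Mul(Function('B')(Function('m')(Function('u')(-3, -4))), 430) = Mul(Mul(-2, Add(-6, Pow(Add(5, Pow(-3, 3)), 2))), 430) = Mul(Mul(-2, Add(-6, Pow(Add(5, -27), 2))), 430) = Mul(Mul(-2, Add(-6, Pow(-22, 2))), 430) = Mul(Mul(-2, Add(-6, 484)), 430) = Mul(Mul(-2, 478), 430) = Mul(-956, 430) = -411080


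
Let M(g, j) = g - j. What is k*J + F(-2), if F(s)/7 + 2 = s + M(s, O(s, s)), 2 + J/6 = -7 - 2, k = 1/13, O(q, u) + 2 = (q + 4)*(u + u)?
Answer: 298/13 ≈ 22.923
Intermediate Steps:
O(q, u) = -2 + 2*u*(4 + q) (O(q, u) = -2 + (q + 4)*(u + u) = -2 + (4 + q)*(2*u) = -2 + 2*u*(4 + q))
k = 1/13 (k = 1*(1/13) = 1/13 ≈ 0.076923)
J = -66 (J = -12 + 6*(-7 - 2) = -12 + 6*(-9) = -12 - 54 = -66)
F(s) = -42*s - 14*s² (F(s) = -14 + 7*(s + (s - (-2 + 8*s + 2*s*s))) = -14 + 7*(s + (s - (-2 + 8*s + 2*s²))) = -14 + 7*(s + (s - (-2 + 2*s² + 8*s))) = -14 + 7*(s + (s + (2 - 8*s - 2*s²))) = -14 + 7*(s + (2 - 7*s - 2*s²)) = -14 + 7*(2 - 6*s - 2*s²) = -14 + (14 - 42*s - 14*s²) = -42*s - 14*s²)
k*J + F(-2) = (1/13)*(-66) + 14*(-2)*(-3 - 1*(-2)) = -66/13 + 14*(-2)*(-3 + 2) = -66/13 + 14*(-2)*(-1) = -66/13 + 28 = 298/13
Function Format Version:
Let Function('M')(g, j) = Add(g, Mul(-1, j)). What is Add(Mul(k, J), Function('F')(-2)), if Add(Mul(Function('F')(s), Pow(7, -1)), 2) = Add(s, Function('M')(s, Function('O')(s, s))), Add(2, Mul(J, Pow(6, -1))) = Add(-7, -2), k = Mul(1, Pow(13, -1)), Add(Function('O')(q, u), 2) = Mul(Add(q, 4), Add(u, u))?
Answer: Rational(298, 13) ≈ 22.923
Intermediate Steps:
Function('O')(q, u) = Add(-2, Mul(2, u, Add(4, q))) (Function('O')(q, u) = Add(-2, Mul(Add(q, 4), Add(u, u))) = Add(-2, Mul(Add(4, q), Mul(2, u))) = Add(-2, Mul(2, u, Add(4, q))))
k = Rational(1, 13) (k = Mul(1, Rational(1, 13)) = Rational(1, 13) ≈ 0.076923)
J = -66 (J = Add(-12, Mul(6, Add(-7, -2))) = Add(-12, Mul(6, -9)) = Add(-12, -54) = -66)
Function('F')(s) = Add(Mul(-42, s), Mul(-14, Pow(s, 2))) (Function('F')(s) = Add(-14, Mul(7, Add(s, Add(s, Mul(-1, Add(-2, Mul(8, s), Mul(2, s, s))))))) = Add(-14, Mul(7, Add(s, Add(s, Mul(-1, Add(-2, Mul(8, s), Mul(2, Pow(s, 2)))))))) = Add(-14, Mul(7, Add(s, Add(s, Mul(-1, Add(-2, Mul(2, Pow(s, 2)), Mul(8, s))))))) = Add(-14, Mul(7, Add(s, Add(s, Add(2, Mul(-8, s), Mul(-2, Pow(s, 2))))))) = Add(-14, Mul(7, Add(s, Add(2, Mul(-7, s), Mul(-2, Pow(s, 2)))))) = Add(-14, Mul(7, Add(2, Mul(-6, s), Mul(-2, Pow(s, 2))))) = Add(-14, Add(14, Mul(-42, s), Mul(-14, Pow(s, 2)))) = Add(Mul(-42, s), Mul(-14, Pow(s, 2))))
Add(Mul(k, J), Function('F')(-2)) = Add(Mul(Rational(1, 13), -66), Mul(14, -2, Add(-3, Mul(-1, -2)))) = Add(Rational(-66, 13), Mul(14, -2, Add(-3, 2))) = Add(Rational(-66, 13), Mul(14, -2, -1)) = Add(Rational(-66, 13), 28) = Rational(298, 13)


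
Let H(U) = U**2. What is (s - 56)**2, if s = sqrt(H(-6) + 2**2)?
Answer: 3176 - 224*sqrt(10) ≈ 2467.6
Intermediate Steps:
s = 2*sqrt(10) (s = sqrt((-6)**2 + 2**2) = sqrt(36 + 4) = sqrt(40) = 2*sqrt(10) ≈ 6.3246)
(s - 56)**2 = (2*sqrt(10) - 56)**2 = (-56 + 2*sqrt(10))**2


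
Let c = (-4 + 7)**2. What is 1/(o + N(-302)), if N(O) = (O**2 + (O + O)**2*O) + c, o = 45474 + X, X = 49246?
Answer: -1/109988499 ≈ -9.0919e-9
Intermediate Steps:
o = 94720 (o = 45474 + 49246 = 94720)
c = 9 (c = 3**2 = 9)
N(O) = 9 + O**2 + 4*O**3 (N(O) = (O**2 + (O + O)**2*O) + 9 = (O**2 + (2*O)**2*O) + 9 = (O**2 + (4*O**2)*O) + 9 = (O**2 + 4*O**3) + 9 = 9 + O**2 + 4*O**3)
1/(o + N(-302)) = 1/(94720 + (9 + (-302)**2 + 4*(-302)**3)) = 1/(94720 + (9 + 91204 + 4*(-27543608))) = 1/(94720 + (9 + 91204 - 110174432)) = 1/(94720 - 110083219) = 1/(-109988499) = -1/109988499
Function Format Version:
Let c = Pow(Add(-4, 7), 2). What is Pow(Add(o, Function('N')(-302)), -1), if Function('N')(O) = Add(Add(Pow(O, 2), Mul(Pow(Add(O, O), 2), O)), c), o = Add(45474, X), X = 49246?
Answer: Rational(-1, 109988499) ≈ -9.0919e-9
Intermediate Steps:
o = 94720 (o = Add(45474, 49246) = 94720)
c = 9 (c = Pow(3, 2) = 9)
Function('N')(O) = Add(9, Pow(O, 2), Mul(4, Pow(O, 3))) (Function('N')(O) = Add(Add(Pow(O, 2), Mul(Pow(Add(O, O), 2), O)), 9) = Add(Add(Pow(O, 2), Mul(Pow(Mul(2, O), 2), O)), 9) = Add(Add(Pow(O, 2), Mul(Mul(4, Pow(O, 2)), O)), 9) = Add(Add(Pow(O, 2), Mul(4, Pow(O, 3))), 9) = Add(9, Pow(O, 2), Mul(4, Pow(O, 3))))
Pow(Add(o, Function('N')(-302)), -1) = Pow(Add(94720, Add(9, Pow(-302, 2), Mul(4, Pow(-302, 3)))), -1) = Pow(Add(94720, Add(9, 91204, Mul(4, -27543608))), -1) = Pow(Add(94720, Add(9, 91204, -110174432)), -1) = Pow(Add(94720, -110083219), -1) = Pow(-109988499, -1) = Rational(-1, 109988499)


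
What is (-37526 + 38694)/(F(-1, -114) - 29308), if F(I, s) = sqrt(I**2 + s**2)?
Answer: -34231744/858945867 - 1168*sqrt(12997)/858945867 ≈ -0.040008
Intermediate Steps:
(-37526 + 38694)/(F(-1, -114) - 29308) = (-37526 + 38694)/(sqrt((-1)**2 + (-114)**2) - 29308) = 1168/(sqrt(1 + 12996) - 29308) = 1168/(sqrt(12997) - 29308) = 1168/(-29308 + sqrt(12997))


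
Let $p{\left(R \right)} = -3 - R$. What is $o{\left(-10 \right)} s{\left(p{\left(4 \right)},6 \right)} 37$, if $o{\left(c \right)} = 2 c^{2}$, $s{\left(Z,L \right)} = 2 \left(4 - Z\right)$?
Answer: $162800$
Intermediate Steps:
$s{\left(Z,L \right)} = 8 - 2 Z$
$o{\left(-10 \right)} s{\left(p{\left(4 \right)},6 \right)} 37 = 2 \left(-10\right)^{2} \left(8 - 2 \left(-3 - 4\right)\right) 37 = 2 \cdot 100 \left(8 - 2 \left(-3 - 4\right)\right) 37 = 200 \left(8 - -14\right) 37 = 200 \left(8 + 14\right) 37 = 200 \cdot 22 \cdot 37 = 4400 \cdot 37 = 162800$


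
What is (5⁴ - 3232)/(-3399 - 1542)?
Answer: 869/1647 ≈ 0.52763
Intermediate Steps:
(5⁴ - 3232)/(-3399 - 1542) = (625 - 3232)/(-4941) = -2607*(-1/4941) = 869/1647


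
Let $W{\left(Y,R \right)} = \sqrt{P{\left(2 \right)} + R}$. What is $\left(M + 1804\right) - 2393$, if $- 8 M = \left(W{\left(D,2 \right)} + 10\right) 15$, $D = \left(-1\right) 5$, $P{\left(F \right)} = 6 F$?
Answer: $- \frac{2431}{4} - \frac{15 \sqrt{14}}{8} \approx -614.77$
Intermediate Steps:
$D = -5$
$W{\left(Y,R \right)} = \sqrt{12 + R}$ ($W{\left(Y,R \right)} = \sqrt{6 \cdot 2 + R} = \sqrt{12 + R}$)
$M = - \frac{75}{4} - \frac{15 \sqrt{14}}{8}$ ($M = - \frac{\left(\sqrt{12 + 2} + 10\right) 15}{8} = - \frac{\left(\sqrt{14} + 10\right) 15}{8} = - \frac{\left(10 + \sqrt{14}\right) 15}{8} = - \frac{150 + 15 \sqrt{14}}{8} = - \frac{75}{4} - \frac{15 \sqrt{14}}{8} \approx -25.766$)
$\left(M + 1804\right) - 2393 = \left(\left(- \frac{75}{4} - \frac{15 \sqrt{14}}{8}\right) + 1804\right) - 2393 = \left(\frac{7141}{4} - \frac{15 \sqrt{14}}{8}\right) - 2393 = - \frac{2431}{4} - \frac{15 \sqrt{14}}{8}$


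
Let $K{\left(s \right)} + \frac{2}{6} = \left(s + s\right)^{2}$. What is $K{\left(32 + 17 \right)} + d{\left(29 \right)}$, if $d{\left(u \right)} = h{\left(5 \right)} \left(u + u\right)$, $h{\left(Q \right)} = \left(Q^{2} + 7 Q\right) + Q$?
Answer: $\frac{40121}{3} \approx 13374.0$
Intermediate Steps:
$h{\left(Q \right)} = Q^{2} + 8 Q$
$K{\left(s \right)} = - \frac{1}{3} + 4 s^{2}$ ($K{\left(s \right)} = - \frac{1}{3} + \left(s + s\right)^{2} = - \frac{1}{3} + \left(2 s\right)^{2} = - \frac{1}{3} + 4 s^{2}$)
$d{\left(u \right)} = 130 u$ ($d{\left(u \right)} = 5 \left(8 + 5\right) \left(u + u\right) = 5 \cdot 13 \cdot 2 u = 65 \cdot 2 u = 130 u$)
$K{\left(32 + 17 \right)} + d{\left(29 \right)} = \left(- \frac{1}{3} + 4 \left(32 + 17\right)^{2}\right) + 130 \cdot 29 = \left(- \frac{1}{3} + 4 \cdot 49^{2}\right) + 3770 = \left(- \frac{1}{3} + 4 \cdot 2401\right) + 3770 = \left(- \frac{1}{3} + 9604\right) + 3770 = \frac{28811}{3} + 3770 = \frac{40121}{3}$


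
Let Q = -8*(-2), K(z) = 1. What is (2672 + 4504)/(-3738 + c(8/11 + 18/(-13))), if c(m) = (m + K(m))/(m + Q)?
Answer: -15744144/8201123 ≈ -1.9198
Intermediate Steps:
Q = 16
c(m) = (1 + m)/(16 + m) (c(m) = (m + 1)/(m + 16) = (1 + m)/(16 + m))
(2672 + 4504)/(-3738 + c(8/11 + 18/(-13))) = (2672 + 4504)/(-3738 + (1 + (8/11 + 18/(-13)))/(16 + (8/11 + 18/(-13)))) = 7176/(-3738 + (1 + (8*(1/11) + 18*(-1/13)))/(16 + (8*(1/11) + 18*(-1/13)))) = 7176/(-3738 + (1 + (8/11 - 18/13))/(16 + (8/11 - 18/13))) = 7176/(-3738 + (1 - 94/143)/(16 - 94/143)) = 7176/(-3738 + (49/143)/(2194/143)) = 7176/(-3738 + (143/2194)*(49/143)) = 7176/(-3738 + 49/2194) = 7176/(-8201123/2194) = 7176*(-2194/8201123) = -15744144/8201123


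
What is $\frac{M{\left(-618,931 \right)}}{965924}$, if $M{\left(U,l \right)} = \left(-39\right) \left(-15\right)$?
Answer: $\frac{585}{965924} \approx 0.00060564$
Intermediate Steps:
$M{\left(U,l \right)} = 585$
$\frac{M{\left(-618,931 \right)}}{965924} = \frac{585}{965924}$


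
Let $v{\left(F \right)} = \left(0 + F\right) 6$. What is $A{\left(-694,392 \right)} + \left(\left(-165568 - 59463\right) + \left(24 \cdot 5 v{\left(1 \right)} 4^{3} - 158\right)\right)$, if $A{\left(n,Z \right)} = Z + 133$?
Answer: $-178584$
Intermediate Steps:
$A{\left(n,Z \right)} = 133 + Z$
$v{\left(F \right)} = 6 F$ ($v{\left(F \right)} = F 6 = 6 F$)
$A{\left(-694,392 \right)} + \left(\left(-165568 - 59463\right) + \left(24 \cdot 5 v{\left(1 \right)} 4^{3} - 158\right)\right) = \left(133 + 392\right) - \left(225189 - 24 \cdot 5 \cdot 6 \cdot 1 \cdot 4^{3}\right) = 525 - \left(225189 - 24 \cdot 5 \cdot 6 \cdot 64\right) = 525 - \left(225189 - 720 \cdot 64\right) = 525 + \left(-225031 + \left(24 \cdot 1920 - 158\right)\right) = 525 + \left(-225031 + \left(46080 - 158\right)\right) = 525 + \left(-225031 + 45922\right) = 525 - 179109 = -178584$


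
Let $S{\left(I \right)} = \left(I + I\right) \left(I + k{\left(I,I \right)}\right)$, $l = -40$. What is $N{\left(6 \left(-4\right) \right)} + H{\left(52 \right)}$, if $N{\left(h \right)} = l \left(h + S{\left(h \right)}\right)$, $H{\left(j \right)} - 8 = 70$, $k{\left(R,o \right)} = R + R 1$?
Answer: $-137202$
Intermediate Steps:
$k{\left(R,o \right)} = 2 R$ ($k{\left(R,o \right)} = R + R = 2 R$)
$H{\left(j \right)} = 78$ ($H{\left(j \right)} = 8 + 70 = 78$)
$S{\left(I \right)} = 6 I^{2}$ ($S{\left(I \right)} = \left(I + I\right) \left(I + 2 I\right) = 2 I 3 I = 6 I^{2}$)
$N{\left(h \right)} = - 240 h^{2} - 40 h$ ($N{\left(h \right)} = - 40 \left(h + 6 h^{2}\right) = - 240 h^{2} - 40 h$)
$N{\left(6 \left(-4\right) \right)} + H{\left(52 \right)} = 40 \cdot 6 \left(-4\right) \left(-1 - 6 \cdot 6 \left(-4\right)\right) + 78 = 40 \left(-24\right) \left(-1 - -144\right) + 78 = 40 \left(-24\right) \left(-1 + 144\right) + 78 = 40 \left(-24\right) 143 + 78 = -137280 + 78 = -137202$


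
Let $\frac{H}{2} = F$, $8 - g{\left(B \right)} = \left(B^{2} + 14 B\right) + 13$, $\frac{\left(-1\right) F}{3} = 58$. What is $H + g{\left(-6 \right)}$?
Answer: $-305$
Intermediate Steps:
$F = -174$ ($F = \left(-3\right) 58 = -174$)
$g{\left(B \right)} = -5 - B^{2} - 14 B$ ($g{\left(B \right)} = 8 - \left(\left(B^{2} + 14 B\right) + 13\right) = 8 - \left(13 + B^{2} + 14 B\right) = -5 - B^{2} - 14 B$)
$H = -348$ ($H = 2 \left(-174\right) = -348$)
$H + g{\left(-6 \right)} = -348 - -43 = -348 + 43 = -305$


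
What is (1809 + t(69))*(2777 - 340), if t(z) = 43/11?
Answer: 48598654/11 ≈ 4.4181e+6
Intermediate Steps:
t(z) = 43/11 (t(z) = 43*(1/11) = 43/11)
(1809 + t(69))*(2777 - 340) = (1809 + 43/11)*(2777 - 340) = (19942/11)*2437 = 48598654/11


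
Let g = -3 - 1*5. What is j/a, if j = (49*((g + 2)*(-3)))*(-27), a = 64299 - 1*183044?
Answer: 23814/118745 ≈ 0.20055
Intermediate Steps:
g = -8 (g = -3 - 5 = -8)
a = -118745 (a = 64299 - 183044 = -118745)
j = -23814 (j = (49*((-8 + 2)*(-3)))*(-27) = (49*(-6*(-3)))*(-27) = (49*18)*(-27) = 882*(-27) = -23814)
j/a = -23814/(-118745) = -23814*(-1/118745) = 23814/118745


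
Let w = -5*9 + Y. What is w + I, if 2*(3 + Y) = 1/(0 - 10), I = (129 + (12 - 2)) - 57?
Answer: 679/20 ≈ 33.950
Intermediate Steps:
I = 82 (I = (129 + 10) - 57 = 139 - 57 = 82)
Y = -61/20 (Y = -3 + 1/(2*(0 - 10)) = -3 + (1/2)/(-10) = -3 + (1/2)*(-1/10) = -3 - 1/20 = -61/20 ≈ -3.0500)
w = -961/20 (w = -5*9 - 61/20 = -45 - 61/20 = -961/20 ≈ -48.050)
w + I = -961/20 + 82 = 679/20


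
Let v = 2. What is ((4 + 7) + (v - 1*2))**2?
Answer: 121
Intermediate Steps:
((4 + 7) + (v - 1*2))**2 = ((4 + 7) + (2 - 1*2))**2 = (11 + (2 - 2))**2 = (11 + 0)**2 = 11**2 = 121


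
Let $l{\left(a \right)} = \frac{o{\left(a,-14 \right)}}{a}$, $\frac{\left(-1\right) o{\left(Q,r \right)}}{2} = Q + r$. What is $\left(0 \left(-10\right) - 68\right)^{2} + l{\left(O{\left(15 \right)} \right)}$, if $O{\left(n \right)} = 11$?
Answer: $\frac{50870}{11} \approx 4624.5$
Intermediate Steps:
$o{\left(Q,r \right)} = - 2 Q - 2 r$ ($o{\left(Q,r \right)} = - 2 \left(Q + r\right) = - 2 Q - 2 r$)
$l{\left(a \right)} = \frac{28 - 2 a}{a}$ ($l{\left(a \right)} = \frac{- 2 a - -28}{a} = \frac{- 2 a + 28}{a} = \frac{28 - 2 a}{a}$)
$\left(0 \left(-10\right) - 68\right)^{2} + l{\left(O{\left(15 \right)} \right)} = \left(0 \left(-10\right) - 68\right)^{2} - \left(2 - \frac{28}{11}\right) = \left(0 - 68\right)^{2} + \left(-2 + 28 \cdot \frac{1}{11}\right) = \left(-68\right)^{2} + \left(-2 + \frac{28}{11}\right) = 4624 + \frac{6}{11} = \frac{50870}{11}$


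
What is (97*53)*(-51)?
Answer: -262191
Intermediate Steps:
(97*53)*(-51) = 5141*(-51) = -262191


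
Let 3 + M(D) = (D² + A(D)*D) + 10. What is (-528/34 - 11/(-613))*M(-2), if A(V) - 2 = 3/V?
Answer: -1616450/10421 ≈ -155.11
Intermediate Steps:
A(V) = 2 + 3/V
M(D) = 7 + D² + D*(2 + 3/D) (M(D) = -3 + ((D² + (2 + 3/D)*D) + 10) = -3 + ((D² + D*(2 + 3/D)) + 10) = -3 + (10 + D² + D*(2 + 3/D)) = 7 + D² + D*(2 + 3/D))
(-528/34 - 11/(-613))*M(-2) = (-528/34 - 11/(-613))*(10 + (-2)² + 2*(-2)) = (-528*1/34 - 11*(-1/613))*(10 + 4 - 4) = (-264/17 + 11/613)*10 = -161645/10421*10 = -1616450/10421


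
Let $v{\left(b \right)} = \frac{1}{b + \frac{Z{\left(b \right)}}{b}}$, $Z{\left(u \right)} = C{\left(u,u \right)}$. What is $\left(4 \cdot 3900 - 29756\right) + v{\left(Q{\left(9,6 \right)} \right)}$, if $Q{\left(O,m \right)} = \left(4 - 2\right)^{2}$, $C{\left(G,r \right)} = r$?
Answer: $- \frac{70779}{5} \approx -14156.0$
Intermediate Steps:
$Z{\left(u \right)} = u$
$Q{\left(O,m \right)} = 4$ ($Q{\left(O,m \right)} = 2^{2} = 4$)
$v{\left(b \right)} = \frac{1}{1 + b}$ ($v{\left(b \right)} = \frac{1}{b + \frac{b}{b}} = \frac{1}{b + 1} = \frac{1}{1 + b}$)
$\left(4 \cdot 3900 - 29756\right) + v{\left(Q{\left(9,6 \right)} \right)} = \left(4 \cdot 3900 - 29756\right) + \frac{1}{1 + 4} = \left(15600 - 29756\right) + \frac{1}{5} = -14156 + \frac{1}{5} = - \frac{70779}{5}$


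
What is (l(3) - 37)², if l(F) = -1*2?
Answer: 1521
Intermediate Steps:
l(F) = -2
(l(3) - 37)² = (-2 - 37)² = (-39)² = 1521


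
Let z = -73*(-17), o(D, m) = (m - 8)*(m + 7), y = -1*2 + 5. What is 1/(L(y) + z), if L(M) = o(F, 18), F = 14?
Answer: 1/1491 ≈ 0.00067069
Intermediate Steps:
y = 3 (y = -2 + 5 = 3)
o(D, m) = (-8 + m)*(7 + m)
L(M) = 250 (L(M) = -56 + 18² - 1*18 = -56 + 324 - 18 = 250)
z = 1241
1/(L(y) + z) = 1/(250 + 1241) = 1/1491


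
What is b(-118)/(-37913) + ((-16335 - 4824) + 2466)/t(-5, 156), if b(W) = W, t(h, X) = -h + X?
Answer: -708688711/6103993 ≈ -116.10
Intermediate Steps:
t(h, X) = X - h
b(-118)/(-37913) + ((-16335 - 4824) + 2466)/t(-5, 156) = -118/(-37913) + ((-16335 - 4824) + 2466)/(156 - 1*(-5)) = -118*(-1/37913) + (-21159 + 2466)/(156 + 5) = 118/37913 - 18693/161 = -708688711/6103993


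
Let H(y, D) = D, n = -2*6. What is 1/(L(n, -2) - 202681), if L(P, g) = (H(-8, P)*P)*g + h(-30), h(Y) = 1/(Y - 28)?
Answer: -58/11772203 ≈ -4.9269e-6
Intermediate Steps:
n = -12
h(Y) = 1/(-28 + Y)
L(P, g) = -1/58 + g*P**2 (L(P, g) = (P*P)*g + 1/(-28 - 30) = P**2*g + 1/(-58) = g*P**2 - 1/58 = -1/58 + g*P**2)
1/(L(n, -2) - 202681) = 1/((-1/58 - 2*(-12)**2) - 202681) = 1/((-1/58 - 2*144) - 202681) = 1/((-1/58 - 288) - 202681) = 1/(-16705/58 - 202681) = 1/(-11772203/58) = -58/11772203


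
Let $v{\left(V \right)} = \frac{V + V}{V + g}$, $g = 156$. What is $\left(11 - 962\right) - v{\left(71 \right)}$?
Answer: $- \frac{216019}{227} \approx -951.63$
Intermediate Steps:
$v{\left(V \right)} = \frac{2 V}{156 + V}$ ($v{\left(V \right)} = \frac{V + V}{V + 156} = \frac{2 V}{156 + V}$)
$\left(11 - 962\right) - v{\left(71 \right)} = \left(11 - 962\right) - 2 \cdot 71 \frac{1}{156 + 71} = \left(11 - 962\right) - 2 \cdot 71 \cdot \frac{1}{227} = -951 - 2 \cdot 71 \cdot \frac{1}{227} = -951 - \frac{142}{227} = - \frac{216019}{227}$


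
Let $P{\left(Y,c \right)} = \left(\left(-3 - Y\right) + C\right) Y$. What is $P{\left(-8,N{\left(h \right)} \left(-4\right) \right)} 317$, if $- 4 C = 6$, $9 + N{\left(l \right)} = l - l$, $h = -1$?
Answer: $-8876$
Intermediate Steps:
$N{\left(l \right)} = -9$ ($N{\left(l \right)} = -9 + \left(l - l\right) = -9 + 0 = -9$)
$C = - \frac{3}{2}$ ($C = \left(- \frac{1}{4}\right) 6 = - \frac{3}{2} \approx -1.5$)
$P{\left(Y,c \right)} = Y \left(- \frac{9}{2} - Y\right)$ ($P{\left(Y,c \right)} = \left(\left(-3 - Y\right) - \frac{3}{2}\right) Y = \left(- \frac{9}{2} - Y\right) Y = Y \left(- \frac{9}{2} - Y\right)$)
$P{\left(-8,N{\left(h \right)} \left(-4\right) \right)} 317 = \left(- \frac{1}{2}\right) \left(-8\right) \left(9 + 2 \left(-8\right)\right) 317 = \left(- \frac{1}{2}\right) \left(-8\right) \left(9 - 16\right) 317 = \left(- \frac{1}{2}\right) \left(-8\right) \left(-7\right) 317 = \left(-28\right) 317 = -8876$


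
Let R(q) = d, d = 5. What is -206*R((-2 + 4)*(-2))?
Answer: -1030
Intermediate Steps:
R(q) = 5
-206*R((-2 + 4)*(-2)) = -206*5 = -1030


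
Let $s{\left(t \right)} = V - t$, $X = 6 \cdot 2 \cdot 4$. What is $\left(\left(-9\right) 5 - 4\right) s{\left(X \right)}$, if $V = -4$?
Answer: $2548$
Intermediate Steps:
$X = 48$ ($X = 12 \cdot 4 = 48$)
$s{\left(t \right)} = -4 - t$
$\left(\left(-9\right) 5 - 4\right) s{\left(X \right)} = \left(\left(-9\right) 5 - 4\right) \left(-4 - 48\right) = \left(-45 - 4\right) \left(-4 - 48\right) = \left(-49\right) \left(-52\right) = 2548$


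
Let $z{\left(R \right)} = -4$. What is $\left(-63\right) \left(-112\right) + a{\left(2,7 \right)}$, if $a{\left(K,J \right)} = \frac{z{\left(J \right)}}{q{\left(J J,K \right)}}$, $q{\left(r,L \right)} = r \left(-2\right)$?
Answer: $\frac{345746}{49} \approx 7056.0$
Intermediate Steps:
$q{\left(r,L \right)} = - 2 r$
$a{\left(K,J \right)} = \frac{2}{J^{2}}$ ($a{\left(K,J \right)} = - \frac{4}{\left(-2\right) J J} = - \frac{4}{\left(-2\right) J^{2}} = - 4 \left(- \frac{1}{2 J^{2}}\right) = \frac{2}{J^{2}}$)
$\left(-63\right) \left(-112\right) + a{\left(2,7 \right)} = \left(-63\right) \left(-112\right) + \frac{2}{49} = 7056 + 2 \cdot \frac{1}{49} = 7056 + \frac{2}{49} = \frac{345746}{49}$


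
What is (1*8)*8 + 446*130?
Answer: 58044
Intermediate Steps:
(1*8)*8 + 446*130 = 8*8 + 57980 = 64 + 57980 = 58044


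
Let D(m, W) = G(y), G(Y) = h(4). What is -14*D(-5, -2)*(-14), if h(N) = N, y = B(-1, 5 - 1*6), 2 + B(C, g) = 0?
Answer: 784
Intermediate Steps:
B(C, g) = -2 (B(C, g) = -2 + 0 = -2)
y = -2
G(Y) = 4
D(m, W) = 4
-14*D(-5, -2)*(-14) = -14*4*(-14) = -56*(-14) = 784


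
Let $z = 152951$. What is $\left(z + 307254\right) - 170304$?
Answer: $289901$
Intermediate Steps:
$\left(z + 307254\right) - 170304 = \left(152951 + 307254\right) - 170304 = 460205 - 170304 = 289901$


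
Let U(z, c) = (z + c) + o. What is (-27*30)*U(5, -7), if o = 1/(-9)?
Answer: 1710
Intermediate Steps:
o = -⅑ (o = 1*(-⅑) = -⅑ ≈ -0.11111)
U(z, c) = -⅑ + c + z (U(z, c) = (z + c) - ⅑ = (c + z) - ⅑ = -⅑ + c + z)
(-27*30)*U(5, -7) = (-27*30)*(-⅑ - 7 + 5) = -810*(-19/9) = 1710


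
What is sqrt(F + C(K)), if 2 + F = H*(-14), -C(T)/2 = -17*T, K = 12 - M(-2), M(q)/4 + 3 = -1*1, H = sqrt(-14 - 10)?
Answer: sqrt(950 - 28*I*sqrt(6)) ≈ 30.842 - 1.1119*I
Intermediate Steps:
H = 2*I*sqrt(6) (H = sqrt(-24) = 2*I*sqrt(6) ≈ 4.899*I)
M(q) = -16 (M(q) = -12 + 4*(-1*1) = -12 + 4*(-1) = -12 - 4 = -16)
K = 28 (K = 12 - 1*(-16) = 12 + 16 = 28)
C(T) = 34*T (C(T) = -(-34)*T = 34*T)
F = -2 - 28*I*sqrt(6) (F = -2 + (2*I*sqrt(6))*(-14) = -2 - 28*I*sqrt(6) ≈ -2.0 - 68.586*I)
sqrt(F + C(K)) = sqrt((-2 - 28*I*sqrt(6)) + 34*28) = sqrt((-2 - 28*I*sqrt(6)) + 952) = sqrt(950 - 28*I*sqrt(6))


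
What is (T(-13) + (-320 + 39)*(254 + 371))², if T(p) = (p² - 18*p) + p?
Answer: 30707305225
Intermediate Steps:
T(p) = p² - 17*p
(T(-13) + (-320 + 39)*(254 + 371))² = (-13*(-17 - 13) + (-320 + 39)*(254 + 371))² = (-13*(-30) - 281*625)² = (390 - 175625)² = (-175235)² = 30707305225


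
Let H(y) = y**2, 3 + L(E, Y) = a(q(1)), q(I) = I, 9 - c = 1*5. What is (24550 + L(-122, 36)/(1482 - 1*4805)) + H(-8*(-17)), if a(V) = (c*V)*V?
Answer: 143041857/3323 ≈ 43046.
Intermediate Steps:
c = 4 (c = 9 - 5 = 4)
a(V) = 4*V**2 (a(V) = (4*V)*V = 4*V**2)
L(E, Y) = 1 (L(E, Y) = -3 + 4*1**2 = -3 + 4*1 = -3 + 4 = 1)
(24550 + L(-122, 36)/(1482 - 1*4805)) + H(-8*(-17)) = (24550 + 1/(1482 - 1*4805)) + (-8*(-17))**2 = (24550 + 1/(1482 - 4805)) + 136**2 = (24550 + 1/(-3323)) + 18496 = (24550 + 1*(-1/3323)) + 18496 = (24550 - 1/3323) + 18496 = 81579649/3323 + 18496 = 143041857/3323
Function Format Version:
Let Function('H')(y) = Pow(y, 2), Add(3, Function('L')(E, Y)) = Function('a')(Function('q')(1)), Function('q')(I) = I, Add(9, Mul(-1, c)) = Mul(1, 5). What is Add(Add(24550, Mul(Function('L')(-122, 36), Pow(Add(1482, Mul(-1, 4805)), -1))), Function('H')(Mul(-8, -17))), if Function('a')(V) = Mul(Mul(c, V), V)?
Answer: Rational(143041857, 3323) ≈ 43046.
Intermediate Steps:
c = 4 (c = Add(9, Mul(-1, Mul(1, 5))) = Add(9, Mul(-1, 5)) = Add(9, -5) = 4)
Function('a')(V) = Mul(4, Pow(V, 2)) (Function('a')(V) = Mul(Mul(4, V), V) = Mul(4, Pow(V, 2)))
Function('L')(E, Y) = 1 (Function('L')(E, Y) = Add(-3, Mul(4, Pow(1, 2))) = Add(-3, Mul(4, 1)) = Add(-3, 4) = 1)
Add(Add(24550, Mul(Function('L')(-122, 36), Pow(Add(1482, Mul(-1, 4805)), -1))), Function('H')(Mul(-8, -17))) = Add(Add(24550, Mul(1, Pow(Add(1482, Mul(-1, 4805)), -1))), Pow(Mul(-8, -17), 2)) = Add(Add(24550, Mul(1, Pow(Add(1482, -4805), -1))), Pow(136, 2)) = Add(Add(24550, Mul(1, Pow(-3323, -1))), 18496) = Add(Add(24550, Mul(1, Rational(-1, 3323))), 18496) = Add(Add(24550, Rational(-1, 3323)), 18496) = Add(Rational(81579649, 3323), 18496) = Rational(143041857, 3323)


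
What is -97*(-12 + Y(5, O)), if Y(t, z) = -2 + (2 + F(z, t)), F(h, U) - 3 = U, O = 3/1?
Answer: 388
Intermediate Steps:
O = 3 (O = 3*1 = 3)
F(h, U) = 3 + U
Y(t, z) = 3 + t (Y(t, z) = -2 + (2 + (3 + t)) = -2 + (5 + t) = 3 + t)
-97*(-12 + Y(5, O)) = -97*(-12 + (3 + 5)) = -97*(-12 + 8) = -97*(-4) = 388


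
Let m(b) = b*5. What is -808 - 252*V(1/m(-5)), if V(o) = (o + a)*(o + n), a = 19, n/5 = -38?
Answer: 566992448/625 ≈ 9.0719e+5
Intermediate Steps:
n = -190 (n = 5*(-38) = -190)
m(b) = 5*b
V(o) = (-190 + o)*(19 + o) (V(o) = (o + 19)*(o - 190) = (19 + o)*(-190 + o) = (-190 + o)*(19 + o))
-808 - 252*V(1/m(-5)) = -808 - 252*(-3610 + (1/(5*(-5)))² - 171/(5*(-5))) = -808 - 252*(-3610 + (1/(-25))² - 171/(-25)) = -808 - 252*(-3610 + (-1/25)² - 171*(-1/25)) = -808 - 252*(-3610 + 1/625 + 171/25) = -808 - 252*(-2251974/625) = -808 + 567497448/625 = 566992448/625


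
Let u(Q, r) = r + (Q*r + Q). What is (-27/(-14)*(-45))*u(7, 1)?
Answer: -18225/14 ≈ -1301.8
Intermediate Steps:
u(Q, r) = Q + r + Q*r (u(Q, r) = r + (Q + Q*r) = Q + r + Q*r)
(-27/(-14)*(-45))*u(7, 1) = (-27/(-14)*(-45))*(7 + 1 + 7*1) = (-27*(-1/14)*(-45))*(7 + 1 + 7) = ((27/14)*(-45))*15 = -1215/14*15 = -18225/14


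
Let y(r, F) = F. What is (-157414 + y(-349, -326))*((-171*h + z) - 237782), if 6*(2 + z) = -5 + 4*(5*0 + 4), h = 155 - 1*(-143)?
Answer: 45545873890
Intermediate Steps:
h = 298 (h = 155 + 143 = 298)
z = -⅙ (z = -2 + (-5 + 4*(5*0 + 4))/6 = -2 + (-5 + 4*(0 + 4))/6 = -2 + (-5 + 4*4)/6 = -2 + (-5 + 16)/6 = -2 + (⅙)*11 = -2 + 11/6 = -⅙ ≈ -0.16667)
(-157414 + y(-349, -326))*((-171*h + z) - 237782) = (-157414 - 326)*((-171*298 - ⅙) - 237782) = -157740*((-50958 - ⅙) - 237782) = -157740*(-305749/6 - 237782) = -157740*(-1732441/6) = 45545873890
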